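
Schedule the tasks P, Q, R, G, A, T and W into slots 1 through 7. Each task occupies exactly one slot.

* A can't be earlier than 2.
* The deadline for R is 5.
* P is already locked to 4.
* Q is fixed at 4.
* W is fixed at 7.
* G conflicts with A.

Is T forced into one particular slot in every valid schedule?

No

T can be 1 (e.g. A=2, W=7, G=1, Q=4, P=4, T=1, R=1) or 2 (e.g. P in 4; W in 7; A in 2; Q in 4; R in 1; G in 1; T in 2).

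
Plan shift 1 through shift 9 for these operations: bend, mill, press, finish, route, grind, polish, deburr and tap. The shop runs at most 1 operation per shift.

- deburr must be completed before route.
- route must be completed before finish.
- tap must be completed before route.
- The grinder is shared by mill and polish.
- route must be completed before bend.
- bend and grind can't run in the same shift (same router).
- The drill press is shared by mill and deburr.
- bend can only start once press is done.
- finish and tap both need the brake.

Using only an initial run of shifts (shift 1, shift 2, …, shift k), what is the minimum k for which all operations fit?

The precedence chain requires at least 3 distinct shifts.
With at most 1 per shift and 9 operations, at least 9 shifts are needed.
9 works (last occupied shift: shift 9): for example press in shift 4, bend in shift 5, deburr in shift 1, grind in shift 8, mill in shift 7, route in shift 3, finish in shift 6, tap in shift 2, polish in shift 9.

9 shifts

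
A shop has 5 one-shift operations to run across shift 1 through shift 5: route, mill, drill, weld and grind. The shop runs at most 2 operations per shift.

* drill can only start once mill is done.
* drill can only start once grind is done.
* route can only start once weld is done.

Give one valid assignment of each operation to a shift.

route in shift 3, weld in shift 2, mill in shift 1, grind in shift 1, drill in shift 2

Checking: grind(shift 1) before drill(shift 2); mill(shift 1) before drill(shift 2); weld(shift 2) before route(shift 3); max 2 per shift (cap 2).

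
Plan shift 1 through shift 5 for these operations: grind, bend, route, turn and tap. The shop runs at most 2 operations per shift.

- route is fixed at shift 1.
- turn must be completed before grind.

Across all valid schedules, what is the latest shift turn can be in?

Downstream work caps turn at shift 4.
turn at shift 4 is achievable: tap -> shift 2; route -> shift 1; grind -> shift 5; turn -> shift 4; bend -> shift 1.

shift 4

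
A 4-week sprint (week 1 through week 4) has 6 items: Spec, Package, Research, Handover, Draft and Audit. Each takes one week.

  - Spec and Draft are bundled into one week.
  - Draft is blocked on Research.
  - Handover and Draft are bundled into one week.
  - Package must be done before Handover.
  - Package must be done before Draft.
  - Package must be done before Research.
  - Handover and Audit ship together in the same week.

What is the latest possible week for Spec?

week 4

Spec must be in the same week as Draft, which can't be before week 3, so Spec is at least week 3.
Spec at week 4 is achievable: Handover -> week 4, Spec -> week 4, Package -> week 1, Audit -> week 4, Draft -> week 4, Research -> week 2.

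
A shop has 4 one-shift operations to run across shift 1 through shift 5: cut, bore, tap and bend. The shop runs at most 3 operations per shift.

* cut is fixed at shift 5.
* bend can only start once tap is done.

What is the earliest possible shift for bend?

Precedence pushes bend to at least shift 2.
bend at shift 2 is achievable: tap in shift 1; bend in shift 2; cut in shift 5; bore in shift 1.

shift 2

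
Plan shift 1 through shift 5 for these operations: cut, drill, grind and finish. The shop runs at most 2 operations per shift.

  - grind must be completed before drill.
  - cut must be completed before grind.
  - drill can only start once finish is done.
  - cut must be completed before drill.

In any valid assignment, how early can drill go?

Precedence pushes drill to at least shift 3.
drill at shift 3 is achievable: finish in shift 1; grind in shift 2; drill in shift 3; cut in shift 1.

shift 3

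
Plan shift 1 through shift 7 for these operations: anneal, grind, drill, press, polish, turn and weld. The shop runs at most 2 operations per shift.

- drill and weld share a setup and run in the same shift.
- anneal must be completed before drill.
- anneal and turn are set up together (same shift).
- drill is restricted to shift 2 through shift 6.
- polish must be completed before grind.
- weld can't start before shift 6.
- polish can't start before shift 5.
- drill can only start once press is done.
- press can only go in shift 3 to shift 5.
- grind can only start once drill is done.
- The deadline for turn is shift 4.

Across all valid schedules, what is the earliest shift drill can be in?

Drill is available from shift 2; drill must be in the same shift as weld, which can't be before shift 6, so drill is at least shift 6; drill's own window allows nothing later than shift 6.
drill at shift 6 is achievable: anneal=shift 1; weld=shift 6; press=shift 3; turn=shift 1; grind=shift 7; polish=shift 5; drill=shift 6.

shift 6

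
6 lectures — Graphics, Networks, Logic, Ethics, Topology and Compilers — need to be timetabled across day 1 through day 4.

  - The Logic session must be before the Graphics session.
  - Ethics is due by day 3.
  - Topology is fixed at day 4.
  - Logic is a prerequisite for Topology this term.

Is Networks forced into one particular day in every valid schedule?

No

Networks can be day 1 (e.g. Logic=day 1; Compilers=day 1; Graphics=day 2; Ethics=day 1; Topology=day 4; Networks=day 1) or day 2 (e.g. Topology=day 4; Graphics=day 2; Compilers=day 1; Networks=day 2; Ethics=day 1; Logic=day 1).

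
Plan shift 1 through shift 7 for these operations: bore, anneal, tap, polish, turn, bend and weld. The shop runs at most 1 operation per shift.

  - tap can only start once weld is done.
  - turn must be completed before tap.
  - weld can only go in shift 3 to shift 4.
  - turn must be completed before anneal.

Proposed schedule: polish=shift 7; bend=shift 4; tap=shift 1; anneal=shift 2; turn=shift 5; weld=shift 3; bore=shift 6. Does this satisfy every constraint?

turn must be completed before anneal — violated.
turn must be completed before tap — violated.
weld can only go in shift 3 to shift 4 — holds.
tap can only start once weld is done — violated.
The shop runs at most 1 operation per shift — holds.

No. turn must be completed before tap is not satisfied.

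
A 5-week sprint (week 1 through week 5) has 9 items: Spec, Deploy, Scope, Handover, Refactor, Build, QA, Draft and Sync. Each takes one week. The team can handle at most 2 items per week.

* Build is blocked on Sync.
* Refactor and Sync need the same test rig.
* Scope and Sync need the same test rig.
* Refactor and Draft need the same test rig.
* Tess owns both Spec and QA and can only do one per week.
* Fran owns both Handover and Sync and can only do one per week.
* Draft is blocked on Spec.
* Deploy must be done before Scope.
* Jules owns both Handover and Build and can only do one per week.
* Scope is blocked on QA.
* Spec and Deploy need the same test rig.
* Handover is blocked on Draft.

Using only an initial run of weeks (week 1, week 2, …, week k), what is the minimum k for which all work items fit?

5

The precedence chain requires at least 3 distinct weeks.
With at most 2 per week and 9 work items, at least 5 weeks are needed.
5 works (last occupied week: week 5): for example QA=week 1; Refactor=week 4; Deploy=week 1; Draft=week 3; Handover=week 4; Sync=week 3; Build=week 5; Scope=week 2; Spec=week 2.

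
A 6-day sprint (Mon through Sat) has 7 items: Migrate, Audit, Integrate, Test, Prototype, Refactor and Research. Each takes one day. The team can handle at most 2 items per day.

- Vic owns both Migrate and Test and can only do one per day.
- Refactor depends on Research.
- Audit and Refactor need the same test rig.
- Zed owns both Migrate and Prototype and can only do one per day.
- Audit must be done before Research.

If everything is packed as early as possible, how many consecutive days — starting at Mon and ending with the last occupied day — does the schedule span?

The precedence chain requires at least 3 distinct days.
With at most 2 per day and 7 work items, at least 4 days are needed.
4 works (last occupied day: Thu): for example Test in Wed; Integrate in Tue; Research in Tue; Migrate in Mon; Audit in Mon; Prototype in Thu; Refactor in Wed.

4 days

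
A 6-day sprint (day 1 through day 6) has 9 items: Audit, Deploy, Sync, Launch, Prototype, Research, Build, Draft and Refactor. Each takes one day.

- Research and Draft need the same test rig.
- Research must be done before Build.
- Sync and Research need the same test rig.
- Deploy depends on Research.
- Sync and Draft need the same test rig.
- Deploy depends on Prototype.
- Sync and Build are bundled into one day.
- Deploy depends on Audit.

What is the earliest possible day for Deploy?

Precedence pushes Deploy to at least day 2.
Deploy at day 2 is achievable: Research in day 1; Audit in day 1; Draft in day 3; Build in day 2; Deploy in day 2; Sync in day 2; Refactor in day 1; Prototype in day 1; Launch in day 1.

day 2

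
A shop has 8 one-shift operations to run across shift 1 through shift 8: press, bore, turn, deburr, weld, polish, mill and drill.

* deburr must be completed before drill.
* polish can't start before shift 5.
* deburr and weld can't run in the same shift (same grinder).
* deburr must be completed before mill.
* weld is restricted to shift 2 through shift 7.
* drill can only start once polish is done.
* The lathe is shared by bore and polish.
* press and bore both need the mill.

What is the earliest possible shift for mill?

shift 2

Precedence pushes mill to at least shift 2.
mill at shift 2 is achievable: mill=shift 2; deburr=shift 1; weld=shift 2; turn=shift 1; drill=shift 6; bore=shift 2; press=shift 1; polish=shift 5.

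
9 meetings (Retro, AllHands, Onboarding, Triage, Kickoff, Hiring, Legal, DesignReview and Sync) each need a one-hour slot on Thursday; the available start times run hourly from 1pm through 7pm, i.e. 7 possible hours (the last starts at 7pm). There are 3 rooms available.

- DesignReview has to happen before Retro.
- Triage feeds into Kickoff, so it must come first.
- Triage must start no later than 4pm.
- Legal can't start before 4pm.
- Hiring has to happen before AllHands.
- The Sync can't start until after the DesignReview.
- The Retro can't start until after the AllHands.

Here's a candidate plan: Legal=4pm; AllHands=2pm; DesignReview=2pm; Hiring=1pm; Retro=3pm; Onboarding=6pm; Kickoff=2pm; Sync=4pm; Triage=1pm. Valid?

DesignReview has to happen before Retro — holds.
Triage must start no later than 4pm — holds.
Triage feeds into Kickoff, so it must come first — holds.
Legal can't start before 4pm — holds.
The Retro can't start until after the AllHands — holds.
Hiring has to happen before AllHands — holds.
There are 3 rooms available — holds.
The Sync can't start until after the DesignReview — holds.

Yes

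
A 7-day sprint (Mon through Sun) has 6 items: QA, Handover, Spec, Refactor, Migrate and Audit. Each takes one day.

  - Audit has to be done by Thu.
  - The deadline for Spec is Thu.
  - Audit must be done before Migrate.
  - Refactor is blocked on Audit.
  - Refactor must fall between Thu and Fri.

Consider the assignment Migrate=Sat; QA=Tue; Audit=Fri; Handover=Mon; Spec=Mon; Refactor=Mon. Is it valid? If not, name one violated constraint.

Audit must be done before Migrate — holds.
Refactor must fall between Thu and Fri — violated.
Refactor is blocked on Audit — violated.
The deadline for Spec is Thu — holds.
Audit has to be done by Thu — violated.

No. Refactor is blocked on Audit is not satisfied.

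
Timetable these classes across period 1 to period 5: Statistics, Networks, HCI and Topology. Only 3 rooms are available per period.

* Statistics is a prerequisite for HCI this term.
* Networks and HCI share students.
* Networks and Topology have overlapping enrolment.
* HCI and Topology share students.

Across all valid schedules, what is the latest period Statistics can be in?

period 4

Downstream work caps Statistics at period 4.
Statistics at period 4 is achievable: Statistics -> period 4, Networks -> period 1, Topology -> period 2, HCI -> period 5.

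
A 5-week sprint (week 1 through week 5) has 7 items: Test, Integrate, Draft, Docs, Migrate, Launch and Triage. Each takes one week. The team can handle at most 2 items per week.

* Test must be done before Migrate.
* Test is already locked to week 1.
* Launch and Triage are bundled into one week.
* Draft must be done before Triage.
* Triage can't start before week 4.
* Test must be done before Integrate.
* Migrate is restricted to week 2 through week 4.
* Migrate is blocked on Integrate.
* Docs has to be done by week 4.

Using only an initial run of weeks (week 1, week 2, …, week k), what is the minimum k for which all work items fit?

The precedence chain requires at least 3 distinct weeks.
With at most 2 per week and 7 work items, at least 4 weeks are needed.
Triage can't be placed before week 4, so the schedule must run through at least week 4.
4 works (last occupied week: week 4): for example Launch in week 4; Docs in week 2; Integrate in week 2; Migrate in week 3; Test in week 1; Draft in week 1; Triage in week 4.

4 weeks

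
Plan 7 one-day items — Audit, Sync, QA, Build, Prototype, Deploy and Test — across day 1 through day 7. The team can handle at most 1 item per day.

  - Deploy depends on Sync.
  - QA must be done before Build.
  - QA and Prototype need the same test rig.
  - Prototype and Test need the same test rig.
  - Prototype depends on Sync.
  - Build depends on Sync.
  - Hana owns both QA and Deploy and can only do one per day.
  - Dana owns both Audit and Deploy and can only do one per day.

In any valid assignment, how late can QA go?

Downstream work caps QA at day 6.
QA at day 6 is achievable: Test in day 5; Audit in day 4; QA in day 6; Sync in day 1; Build in day 7; Deploy in day 3; Prototype in day 2.

day 6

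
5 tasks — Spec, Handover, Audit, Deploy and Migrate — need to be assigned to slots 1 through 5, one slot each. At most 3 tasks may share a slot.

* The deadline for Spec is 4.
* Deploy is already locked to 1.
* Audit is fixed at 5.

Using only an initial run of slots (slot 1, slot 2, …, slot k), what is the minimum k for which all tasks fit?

5

With at most 3 per slot and 5 tasks, at least 2 slots are needed.
Audit can't be placed before 5, so the schedule must run through at least slot 5.
5 works (last occupied slot: 5): for example Spec=1; Deploy=1; Audit=5; Handover=1; Migrate=2.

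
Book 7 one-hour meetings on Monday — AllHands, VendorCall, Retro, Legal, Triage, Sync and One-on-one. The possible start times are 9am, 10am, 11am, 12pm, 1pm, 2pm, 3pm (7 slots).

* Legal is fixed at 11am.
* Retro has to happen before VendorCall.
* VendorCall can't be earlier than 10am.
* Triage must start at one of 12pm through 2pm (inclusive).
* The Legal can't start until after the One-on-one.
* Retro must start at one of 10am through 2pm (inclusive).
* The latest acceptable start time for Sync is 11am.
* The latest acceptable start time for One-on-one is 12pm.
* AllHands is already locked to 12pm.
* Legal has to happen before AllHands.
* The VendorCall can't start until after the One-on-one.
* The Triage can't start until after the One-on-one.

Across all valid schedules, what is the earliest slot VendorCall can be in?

VendorCall is available from 10am; precedence pushes VendorCall to at least 11am.
VendorCall at 11am is achievable: Retro=10am, One-on-one=9am, VendorCall=11am, Sync=9am, Legal=11am, Triage=12pm, AllHands=12pm.

11am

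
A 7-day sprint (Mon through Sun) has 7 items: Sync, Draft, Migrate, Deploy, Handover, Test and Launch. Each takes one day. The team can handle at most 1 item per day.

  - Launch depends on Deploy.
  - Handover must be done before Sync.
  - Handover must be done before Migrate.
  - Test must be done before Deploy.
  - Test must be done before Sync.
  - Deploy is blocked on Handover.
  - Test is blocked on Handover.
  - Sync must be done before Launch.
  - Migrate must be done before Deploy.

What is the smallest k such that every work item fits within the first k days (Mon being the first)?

The precedence chain requires at least 4 distinct days.
With at most 1 per day and 7 work items, at least 7 days are needed.
7 works (last occupied day: Sun): for example Sync in Fri; Migrate in Wed; Handover in Mon; Deploy in Thu; Draft in Sun; Launch in Sat; Test in Tue.

7 days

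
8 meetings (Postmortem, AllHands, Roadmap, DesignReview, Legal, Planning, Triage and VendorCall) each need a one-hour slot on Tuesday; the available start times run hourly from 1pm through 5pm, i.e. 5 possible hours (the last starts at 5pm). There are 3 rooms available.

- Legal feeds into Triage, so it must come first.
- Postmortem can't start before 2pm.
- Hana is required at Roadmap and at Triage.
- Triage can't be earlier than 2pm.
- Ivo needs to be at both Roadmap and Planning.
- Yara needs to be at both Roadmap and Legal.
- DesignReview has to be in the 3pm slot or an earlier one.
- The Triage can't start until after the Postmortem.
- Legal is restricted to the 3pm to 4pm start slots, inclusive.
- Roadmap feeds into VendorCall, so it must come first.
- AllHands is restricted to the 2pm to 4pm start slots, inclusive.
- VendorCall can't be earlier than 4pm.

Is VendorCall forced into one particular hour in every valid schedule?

VendorCall can be 4pm (e.g. Roadmap=1pm; Postmortem=2pm; DesignReview=1pm; Planning=2pm; VendorCall=4pm; AllHands=2pm; Legal=3pm; Triage=4pm) or 5pm (e.g. DesignReview -> 1pm; Roadmap -> 1pm; AllHands -> 2pm; Planning -> 2pm; Postmortem -> 2pm; VendorCall -> 5pm; Triage -> 4pm; Legal -> 3pm).

No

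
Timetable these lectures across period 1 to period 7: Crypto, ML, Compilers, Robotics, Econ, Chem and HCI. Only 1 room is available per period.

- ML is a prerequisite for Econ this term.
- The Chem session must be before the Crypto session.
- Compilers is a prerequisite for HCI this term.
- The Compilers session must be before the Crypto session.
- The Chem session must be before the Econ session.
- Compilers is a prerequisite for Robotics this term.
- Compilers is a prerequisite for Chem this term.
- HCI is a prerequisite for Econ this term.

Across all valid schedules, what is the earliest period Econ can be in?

period 5

Precedence pushes Econ to at least period 3.
Econ at period 5 is achievable: HCI in period 3; Chem in period 2; Robotics in period 7; Crypto in period 6; Econ in period 5; ML in period 4; Compilers in period 1.
Nothing earlier works — the capacity limit rule out every period before period 5.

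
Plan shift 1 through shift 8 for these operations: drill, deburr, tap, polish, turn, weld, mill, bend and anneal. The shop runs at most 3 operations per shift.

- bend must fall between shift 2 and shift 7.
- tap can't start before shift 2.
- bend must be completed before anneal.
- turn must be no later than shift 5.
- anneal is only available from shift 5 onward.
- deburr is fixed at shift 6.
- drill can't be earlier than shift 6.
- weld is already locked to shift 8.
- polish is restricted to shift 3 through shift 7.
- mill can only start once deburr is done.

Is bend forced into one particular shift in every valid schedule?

bend can be shift 2 (e.g. drill=shift 6; anneal=shift 5; bend=shift 2; turn=shift 1; weld=shift 8; mill=shift 7; deburr=shift 6; polish=shift 3; tap=shift 2) or shift 3 (e.g. polish -> shift 3, drill -> shift 6, mill -> shift 7, anneal -> shift 5, deburr -> shift 6, tap -> shift 2, bend -> shift 3, turn -> shift 1, weld -> shift 8).

No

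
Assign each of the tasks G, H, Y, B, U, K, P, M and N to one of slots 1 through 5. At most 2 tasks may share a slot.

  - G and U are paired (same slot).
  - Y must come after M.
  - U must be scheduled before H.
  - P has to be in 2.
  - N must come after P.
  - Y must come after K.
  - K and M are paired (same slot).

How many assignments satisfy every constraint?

Splitting on G: it can be 1 (27), 3 (18), 4 (9). Listing each branch's schedules as (H, Y, B, U, K, P, M, N):
G=1: (2,4,4,1,3,2,3,5) (2,4,5,1,3,2,3,4) (2,4,5,1,3,2,3,5) (2,5,3,1,4,2,4,3) (2,5,3,1,4,2,4,5) (2,5,4,1,3,2,3,4) (2,5,4,1,3,2,3,5) (2,5,5,1,3,2,3,4) (2,5,5,1,4,2,4,3) (3,5,2,1,4,2,4,3) (3,5,2,1,4,2,4,5) (3,5,3,1,4,2,4,5) (3,5,5,1,4,2,4,3) (4,4,2,1,3,2,3,5) (4,4,5,1,3,2,3,5) (4,5,2,1,3,2,3,4) (4,5,2,1,3,2,3,5) (4,5,4,1,3,2,3,5) (4,5,5,1,3,2,3,4) (5,4,2,1,3,2,3,4) (5,4,2,1,3,2,3,5) (5,4,4,1,3,2,3,5) (5,4,5,1,3,2,3,4) (5,5,2,1,3,2,3,4) (5,5,2,1,4,2,4,3) (5,5,3,1,4,2,4,3) (5,5,4,1,3,2,3,4) — 27.
G=3: (4,2,4,3,1,2,1,5) (4,2,5,3,1,2,1,4) (4,2,5,3,1,2,1,5) (4,4,2,3,1,2,1,5) (4,4,5,3,1,2,1,5) (4,5,2,3,1,2,1,4) (4,5,2,3,1,2,1,5) (4,5,4,3,1,2,1,5) (4,5,5,3,1,2,1,4) (5,2,4,3,1,2,1,4) (5,2,4,3,1,2,1,5) (5,2,5,3,1,2,1,4) (5,4,2,3,1,2,1,4) (5,4,2,3,1,2,1,5) (5,4,4,3,1,2,1,5) (5,4,5,3,1,2,1,4) (5,5,2,3,1,2,1,4) (5,5,4,3,1,2,1,4) — 18.
G=4: (5,2,3,4,1,2,1,3) (5,2,3,4,1,2,1,5) (5,2,5,4,1,2,1,3) (5,3,2,4,1,2,1,3) (5,3,2,4,1,2,1,5) (5,3,3,4,1,2,1,5) (5,3,5,4,1,2,1,3) (5,5,2,4,1,2,1,3) (5,5,3,4,1,2,1,3) — 9.
Summing: 27 + 18 + 9 = 54.

54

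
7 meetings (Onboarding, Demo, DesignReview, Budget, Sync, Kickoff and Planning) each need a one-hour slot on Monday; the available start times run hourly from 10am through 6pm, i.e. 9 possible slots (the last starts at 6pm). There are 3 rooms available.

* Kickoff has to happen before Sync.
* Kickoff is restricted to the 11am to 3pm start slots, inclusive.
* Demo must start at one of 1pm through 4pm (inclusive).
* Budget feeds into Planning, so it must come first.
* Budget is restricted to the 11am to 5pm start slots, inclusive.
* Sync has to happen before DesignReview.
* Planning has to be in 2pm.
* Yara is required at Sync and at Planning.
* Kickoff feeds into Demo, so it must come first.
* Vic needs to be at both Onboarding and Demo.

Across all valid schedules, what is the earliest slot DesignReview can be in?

1pm

Precedence pushes DesignReview to at least 1pm.
DesignReview at 1pm is achievable: Budget in 11am; Onboarding in 10am; DesignReview in 1pm; Sync in 12pm; Planning in 2pm; Demo in 1pm; Kickoff in 11am.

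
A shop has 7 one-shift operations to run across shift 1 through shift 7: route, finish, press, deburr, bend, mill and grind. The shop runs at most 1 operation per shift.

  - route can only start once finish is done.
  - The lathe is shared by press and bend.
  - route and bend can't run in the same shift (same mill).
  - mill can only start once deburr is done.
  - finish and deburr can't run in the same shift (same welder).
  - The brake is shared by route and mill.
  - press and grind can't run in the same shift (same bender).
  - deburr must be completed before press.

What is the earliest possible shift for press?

Precedence pushes press to at least shift 2.
press at shift 2 is achievable: route in shift 4, grind in shift 7, finish in shift 3, deburr in shift 1, press in shift 2, bend in shift 6, mill in shift 5.

shift 2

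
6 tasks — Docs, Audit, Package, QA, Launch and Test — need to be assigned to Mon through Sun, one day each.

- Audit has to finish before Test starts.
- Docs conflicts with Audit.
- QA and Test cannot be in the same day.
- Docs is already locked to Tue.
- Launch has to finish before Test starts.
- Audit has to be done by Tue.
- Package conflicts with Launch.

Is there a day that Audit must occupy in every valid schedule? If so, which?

Audit's window is Mon–Tue.
Docs is fixed at Tue, and Audit can't share a day with Docs.
So Audit must be Mon.

Mon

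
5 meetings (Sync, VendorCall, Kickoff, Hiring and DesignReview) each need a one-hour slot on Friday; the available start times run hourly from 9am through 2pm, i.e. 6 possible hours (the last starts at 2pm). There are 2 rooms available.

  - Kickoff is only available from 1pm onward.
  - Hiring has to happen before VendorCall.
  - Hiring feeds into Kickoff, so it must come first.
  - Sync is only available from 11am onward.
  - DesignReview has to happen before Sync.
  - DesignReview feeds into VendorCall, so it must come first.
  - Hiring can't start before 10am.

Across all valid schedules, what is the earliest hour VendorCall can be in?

Precedence pushes VendorCall to at least 11am.
VendorCall at 11am is achievable: Hiring -> 10am, Sync -> 11am, VendorCall -> 11am, DesignReview -> 9am, Kickoff -> 1pm.

11am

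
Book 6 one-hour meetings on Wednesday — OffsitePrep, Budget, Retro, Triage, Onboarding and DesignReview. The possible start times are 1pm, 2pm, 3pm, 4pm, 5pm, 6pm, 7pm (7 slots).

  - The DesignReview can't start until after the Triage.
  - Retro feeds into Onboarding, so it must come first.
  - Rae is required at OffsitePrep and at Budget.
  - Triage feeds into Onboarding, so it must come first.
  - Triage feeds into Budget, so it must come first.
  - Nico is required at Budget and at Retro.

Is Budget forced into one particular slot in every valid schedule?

No

Budget can be 2pm (e.g. OffsitePrep=1pm, Budget=2pm, Triage=1pm, Onboarding=2pm, DesignReview=2pm, Retro=1pm) or 3pm (e.g. DesignReview -> 2pm, Retro -> 1pm, Triage -> 1pm, Budget -> 3pm, Onboarding -> 2pm, OffsitePrep -> 1pm).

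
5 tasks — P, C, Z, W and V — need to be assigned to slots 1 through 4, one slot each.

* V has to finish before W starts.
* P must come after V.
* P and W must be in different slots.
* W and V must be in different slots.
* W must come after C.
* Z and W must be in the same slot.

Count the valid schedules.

Splitting on P: it can be 2 (5), 3 (7), 4 (5). Listing each branch's schedules as (C, Z, W, V):
P=2: (1,3,3,1) (1,4,4,1) (2,3,3,1) (2,4,4,1) (3,4,4,1) — 5.
P=3: (1,2,2,1) (1,4,4,1) (1,4,4,2) (2,4,4,1) (2,4,4,2) (3,4,4,1) (3,4,4,2) — 7.
P=4: (1,2,2,1) (1,3,3,1) (1,3,3,2) (2,3,3,1) (2,3,3,2) — 5.
Summing: 5 + 7 + 5 = 17.

17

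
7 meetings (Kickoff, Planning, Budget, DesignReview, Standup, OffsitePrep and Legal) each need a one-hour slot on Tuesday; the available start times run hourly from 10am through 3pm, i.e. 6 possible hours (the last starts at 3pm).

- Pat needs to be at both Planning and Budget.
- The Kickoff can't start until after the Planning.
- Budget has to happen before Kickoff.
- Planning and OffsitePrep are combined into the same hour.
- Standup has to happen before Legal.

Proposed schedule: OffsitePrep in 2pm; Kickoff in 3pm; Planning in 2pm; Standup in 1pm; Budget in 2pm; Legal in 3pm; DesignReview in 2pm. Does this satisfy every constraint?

Planning and OffsitePrep are combined into the same hour — holds.
Budget has to happen before Kickoff — holds.
Standup has to happen before Legal — holds.
The Kickoff can't start until after the Planning — holds.
Pat needs to be at both Planning and Budget — violated.

No. Pat needs to be at both Planning and Budget is not satisfied.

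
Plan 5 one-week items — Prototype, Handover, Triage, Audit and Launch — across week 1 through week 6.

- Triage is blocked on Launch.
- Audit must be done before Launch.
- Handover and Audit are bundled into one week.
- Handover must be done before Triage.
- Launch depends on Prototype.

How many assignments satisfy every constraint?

50

Splitting on Prototype: it can be week 1 (20), week 2 (16), week 3 (10), week 4 (4). Listing each branch's schedules as (Handover, Triage, Audit, Launch) by week number:
Prototype=week 1: (1,3,1,2) (1,4,1,2) (1,4,1,3) (1,5,1,2) (1,5,1,3) (1,5,1,4) (1,6,1,2) (1,6,1,3) (1,6,1,4) (1,6,1,5) (2,4,2,3) (2,5,2,3) (2,5,2,4) (2,6,2,3) (2,6,2,4) (2,6,2,5) (3,5,3,4) (3,6,3,4) (3,6,3,5) (4,6,4,5) — 20.
Prototype=week 2: (1,4,1,3) (1,5,1,3) (1,5,1,4) (1,6,1,3) (1,6,1,4) (1,6,1,5) (2,4,2,3) (2,5,2,3) (2,5,2,4) (2,6,2,3) (2,6,2,4) (2,6,2,5) (3,5,3,4) (3,6,3,4) (3,6,3,5) (4,6,4,5) — 16.
Prototype=week 3: (1,5,1,4) (1,6,1,4) (1,6,1,5) (2,5,2,4) (2,6,2,4) (2,6,2,5) (3,5,3,4) (3,6,3,4) (3,6,3,5) (4,6,4,5) — 10.
Prototype=week 4: (1,6,1,5) (2,6,2,5) (3,6,3,5) (4,6,4,5) — 4.
Summing: 20 + 16 + 10 + 4 = 50.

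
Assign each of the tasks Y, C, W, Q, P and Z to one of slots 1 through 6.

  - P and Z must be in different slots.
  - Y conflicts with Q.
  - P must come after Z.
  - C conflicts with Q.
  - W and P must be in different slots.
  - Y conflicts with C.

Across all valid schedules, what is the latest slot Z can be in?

5

Downstream work caps Z at 5.
Z at 5 is achievable: Y -> 1; C -> 2; Q -> 3; W -> 1; Z -> 5; P -> 6.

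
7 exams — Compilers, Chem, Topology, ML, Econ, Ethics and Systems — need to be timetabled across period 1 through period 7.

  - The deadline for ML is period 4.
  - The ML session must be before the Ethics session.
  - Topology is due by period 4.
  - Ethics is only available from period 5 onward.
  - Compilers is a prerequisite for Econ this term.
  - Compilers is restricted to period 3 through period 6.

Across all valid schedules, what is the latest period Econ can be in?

period 7

Precedence pushes Econ to at least period 4.
Econ at period 7 is achievable: Econ in period 7; Compilers in period 3; Chem in period 1; Topology in period 1; ML in period 1; Ethics in period 5; Systems in period 1.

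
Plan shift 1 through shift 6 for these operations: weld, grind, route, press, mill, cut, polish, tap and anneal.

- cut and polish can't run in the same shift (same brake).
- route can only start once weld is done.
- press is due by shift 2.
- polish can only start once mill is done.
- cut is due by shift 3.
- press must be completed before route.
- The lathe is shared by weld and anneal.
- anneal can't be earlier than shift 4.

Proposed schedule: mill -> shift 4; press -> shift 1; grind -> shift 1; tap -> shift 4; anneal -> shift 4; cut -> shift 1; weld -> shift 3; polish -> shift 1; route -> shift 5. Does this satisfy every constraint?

cut is due by shift 3 — holds.
press must be completed before route — holds.
polish can only start once mill is done — violated.
The lathe is shared by weld and anneal — holds.
cut and polish can't run in the same shift (same brake) — violated.
route can only start once weld is done — holds.
press is due by shift 2 — holds.
anneal can't be earlier than shift 4 — holds.

No. cut and polish can't run in the same shift (same brake) is not satisfied.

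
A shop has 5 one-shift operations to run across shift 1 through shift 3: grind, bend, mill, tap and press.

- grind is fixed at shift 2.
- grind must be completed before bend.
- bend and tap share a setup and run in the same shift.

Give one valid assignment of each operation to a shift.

grind -> shift 2, press -> shift 1, bend -> shift 3, tap -> shift 3, mill -> shift 1

Checking: grind(shift 2) before bend(shift 3); bend = tap = shift 3; grind=shift 2 in [shift 2,shift 2].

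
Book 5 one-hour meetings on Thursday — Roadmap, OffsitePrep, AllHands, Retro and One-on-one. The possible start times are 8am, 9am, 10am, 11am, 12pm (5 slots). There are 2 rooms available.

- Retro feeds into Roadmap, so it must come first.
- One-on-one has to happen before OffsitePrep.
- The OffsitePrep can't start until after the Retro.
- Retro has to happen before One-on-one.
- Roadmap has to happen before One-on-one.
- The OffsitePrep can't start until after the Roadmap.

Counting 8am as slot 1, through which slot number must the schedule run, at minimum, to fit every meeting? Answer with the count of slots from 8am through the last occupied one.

4

The precedence chain requires at least 4 distinct slots.
With at most 2 per slot and 5 meetings, at least 3 slots are needed.
4 works (last occupied slot: 11am): for example OffsitePrep in 11am, AllHands in 8am, Roadmap in 9am, Retro in 8am, One-on-one in 10am.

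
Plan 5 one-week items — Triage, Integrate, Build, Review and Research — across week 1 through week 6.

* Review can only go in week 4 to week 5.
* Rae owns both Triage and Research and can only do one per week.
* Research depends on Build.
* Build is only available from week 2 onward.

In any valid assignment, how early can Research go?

week 3

Precedence pushes Research to at least week 3.
Research at week 3 is achievable: Review in week 4, Build in week 2, Integrate in week 1, Research in week 3, Triage in week 1.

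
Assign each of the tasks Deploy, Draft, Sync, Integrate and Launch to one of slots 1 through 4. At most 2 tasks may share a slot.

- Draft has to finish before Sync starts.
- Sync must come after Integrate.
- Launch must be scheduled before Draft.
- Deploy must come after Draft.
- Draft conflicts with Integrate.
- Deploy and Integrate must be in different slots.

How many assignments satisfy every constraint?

9

Splitting on Deploy: it can be 3 (2), 4 (7). Listing each branch's schedules as (Draft, Sync, Integrate, Launch):
Deploy=3: (2,3,1,1) (2,4,1,1) — 2.
Deploy=4: (2,3,1,1) (2,4,1,1) (2,4,3,1) (3,4,1,1) (3,4,1,2) (3,4,2,1) (3,4,2,2) — 7.
Summing: 2 + 7 = 9.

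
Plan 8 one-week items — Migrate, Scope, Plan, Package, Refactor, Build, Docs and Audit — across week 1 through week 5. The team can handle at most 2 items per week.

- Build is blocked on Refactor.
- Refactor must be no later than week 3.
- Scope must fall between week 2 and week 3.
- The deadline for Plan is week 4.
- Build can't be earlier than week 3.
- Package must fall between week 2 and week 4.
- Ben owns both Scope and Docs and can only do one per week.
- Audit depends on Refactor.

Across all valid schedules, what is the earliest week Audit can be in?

week 2

Precedence pushes Audit to at least week 2.
Audit at week 2 is achievable: Refactor=week 1, Audit=week 2, Docs=week 4, Migrate=week 4, Plan=week 1, Package=week 3, Build=week 3, Scope=week 2.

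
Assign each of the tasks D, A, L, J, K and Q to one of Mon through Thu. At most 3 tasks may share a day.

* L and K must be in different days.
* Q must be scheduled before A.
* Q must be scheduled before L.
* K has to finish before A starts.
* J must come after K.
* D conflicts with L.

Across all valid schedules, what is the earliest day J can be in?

Precedence pushes J to at least Tue.
J at Tue is achievable: J -> Tue; Q -> Mon; D -> Mon; K -> Mon; A -> Tue; L -> Tue.

Tue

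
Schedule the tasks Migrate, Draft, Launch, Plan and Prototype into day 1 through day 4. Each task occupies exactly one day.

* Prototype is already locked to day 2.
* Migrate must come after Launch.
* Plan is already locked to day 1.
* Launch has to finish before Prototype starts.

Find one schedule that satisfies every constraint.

Draft=day 1; Prototype=day 2; Migrate=day 2; Plan=day 1; Launch=day 1

Checking: Launch(day 1) before Migrate(day 2); Launch(day 1) before Prototype(day 2); Prototype=day 2 in [day 2,day 2]; Plan=day 1 in [day 1,day 1].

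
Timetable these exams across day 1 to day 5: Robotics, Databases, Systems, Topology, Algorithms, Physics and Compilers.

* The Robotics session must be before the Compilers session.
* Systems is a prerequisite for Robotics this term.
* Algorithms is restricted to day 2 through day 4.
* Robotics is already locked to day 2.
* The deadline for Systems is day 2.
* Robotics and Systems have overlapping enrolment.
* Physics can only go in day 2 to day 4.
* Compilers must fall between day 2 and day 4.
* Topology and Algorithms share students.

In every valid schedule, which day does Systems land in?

day 1

Systems's window is day 1–day 2.
Robotics is fixed at day 2, and Systems can't share a day with Robotics.
So Systems must be day 1.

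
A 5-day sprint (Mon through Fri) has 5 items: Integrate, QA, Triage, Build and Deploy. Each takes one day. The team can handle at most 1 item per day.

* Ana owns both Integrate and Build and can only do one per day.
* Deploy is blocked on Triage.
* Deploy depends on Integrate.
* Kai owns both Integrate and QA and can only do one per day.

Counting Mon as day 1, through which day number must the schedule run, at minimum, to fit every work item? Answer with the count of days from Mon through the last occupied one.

5 days

The precedence chain requires at least 2 distinct days.
With at most 1 per day and 5 work items, at least 5 days are needed.
5 works (last occupied day: Fri): for example Build -> Fri, Deploy -> Wed, QA -> Thu, Triage -> Tue, Integrate -> Mon.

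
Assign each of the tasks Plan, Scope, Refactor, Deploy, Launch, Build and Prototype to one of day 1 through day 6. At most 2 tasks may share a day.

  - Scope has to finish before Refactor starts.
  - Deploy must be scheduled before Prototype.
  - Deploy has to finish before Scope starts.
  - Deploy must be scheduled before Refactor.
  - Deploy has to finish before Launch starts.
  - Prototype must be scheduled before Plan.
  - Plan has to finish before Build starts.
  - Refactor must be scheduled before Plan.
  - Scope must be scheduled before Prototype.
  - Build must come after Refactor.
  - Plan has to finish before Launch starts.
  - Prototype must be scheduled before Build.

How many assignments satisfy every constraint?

10

Splitting on Plan: it can be day 4 (4), day 5 (6). Listing each branch's schedules as (Scope, Refactor, Deploy, Launch, Build, Prototype) by day number:
Plan=day 4: (2,3,1,5,5,3) (2,3,1,5,6,3) (2,3,1,6,5,3) (2,3,1,6,6,3) — 4.
Plan=day 5: (2,3,1,6,6,3) (2,3,1,6,6,4) (2,4,1,6,6,3) (2,4,1,6,6,4) (3,4,1,6,6,4) (3,4,2,6,6,4) — 6.
Summing: 4 + 6 = 10.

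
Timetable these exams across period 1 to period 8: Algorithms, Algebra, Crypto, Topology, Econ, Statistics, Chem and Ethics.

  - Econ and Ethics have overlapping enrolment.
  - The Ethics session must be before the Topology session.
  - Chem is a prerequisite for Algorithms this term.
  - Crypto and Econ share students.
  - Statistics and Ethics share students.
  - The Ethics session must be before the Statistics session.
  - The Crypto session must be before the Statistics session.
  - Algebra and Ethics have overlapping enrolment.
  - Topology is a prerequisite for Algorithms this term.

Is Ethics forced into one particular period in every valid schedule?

Ethics can be period 1 (e.g. Algebra in period 2, Chem in period 1, Econ in period 2, Statistics in period 2, Ethics in period 1, Crypto in period 1, Algorithms in period 3, Topology in period 2) or period 2 (e.g. Algorithms -> period 4; Algebra -> period 1; Crypto -> period 1; Ethics -> period 2; Econ -> period 3; Chem -> period 1; Topology -> period 3; Statistics -> period 3).

No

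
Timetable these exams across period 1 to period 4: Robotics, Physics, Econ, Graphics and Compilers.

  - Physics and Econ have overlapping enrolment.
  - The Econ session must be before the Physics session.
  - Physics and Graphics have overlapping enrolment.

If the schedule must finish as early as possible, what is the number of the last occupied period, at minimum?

period 2

The precedence chain requires at least 2 distinct periods.
2 works (last occupied period: period 2): for example Physics in period 2; Compilers in period 1; Graphics in period 1; Econ in period 1; Robotics in period 1.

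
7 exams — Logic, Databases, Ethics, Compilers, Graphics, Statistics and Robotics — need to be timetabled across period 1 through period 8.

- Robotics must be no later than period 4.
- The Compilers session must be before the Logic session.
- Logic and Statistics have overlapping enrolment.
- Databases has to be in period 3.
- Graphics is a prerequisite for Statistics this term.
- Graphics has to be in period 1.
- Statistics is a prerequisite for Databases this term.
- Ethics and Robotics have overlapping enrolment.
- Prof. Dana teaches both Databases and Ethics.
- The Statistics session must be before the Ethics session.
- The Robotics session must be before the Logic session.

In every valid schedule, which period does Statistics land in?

period 2

Graphics is fixed at period 1 and must come before Statistics, so Statistics is at least period 2.
Databases is fixed at period 3 and must come after Statistics, so Statistics is at most period 2.
So Statistics must be period 2.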